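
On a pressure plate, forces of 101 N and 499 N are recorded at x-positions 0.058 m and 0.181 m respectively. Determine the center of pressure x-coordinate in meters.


COP_x = (F1*x1 + F2*x2) / (F1 + F2)
COP_x = (101*0.058 + 499*0.181) / (101 + 499)
Numerator = 96.1770
Denominator = 600
COP_x = 0.1603


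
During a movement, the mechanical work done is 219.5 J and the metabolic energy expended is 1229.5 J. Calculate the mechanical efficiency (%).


eta = (W_mech / E_meta) * 100
eta = (219.5 / 1229.5) * 100
ratio = 0.1785
eta = 17.8528


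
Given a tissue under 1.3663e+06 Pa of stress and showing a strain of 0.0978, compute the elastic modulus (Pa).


E = stress / strain
E = 1.3663e+06 / 0.0978
E = 1.3970e+07


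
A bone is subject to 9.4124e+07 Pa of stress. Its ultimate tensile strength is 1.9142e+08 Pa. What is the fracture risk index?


FRI = applied / ultimate
FRI = 9.4124e+07 / 1.9142e+08
FRI = 0.4917


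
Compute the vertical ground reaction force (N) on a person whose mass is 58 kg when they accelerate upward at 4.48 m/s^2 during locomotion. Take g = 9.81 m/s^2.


GRF = m * (g + a)
GRF = 58 * (9.81 + 4.48)
GRF = 58 * 14.2900
GRF = 828.8200


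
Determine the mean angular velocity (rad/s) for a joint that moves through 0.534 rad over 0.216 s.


omega = delta_theta / delta_t
omega = 0.534 / 0.216
omega = 2.4722


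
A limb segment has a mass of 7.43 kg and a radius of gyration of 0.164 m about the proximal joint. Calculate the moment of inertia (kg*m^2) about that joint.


I = m * k^2
I = 7.43 * 0.164^2
k^2 = 0.0269
I = 0.1998


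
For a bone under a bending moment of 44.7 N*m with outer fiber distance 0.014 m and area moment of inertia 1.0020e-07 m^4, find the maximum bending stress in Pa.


sigma = M * c / I
sigma = 44.7 * 0.014 / 1.0020e-07
M * c = 0.6258
sigma = 6.2455e+06


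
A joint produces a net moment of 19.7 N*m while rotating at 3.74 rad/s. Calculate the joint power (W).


P = M * omega
P = 19.7 * 3.74
P = 73.6780


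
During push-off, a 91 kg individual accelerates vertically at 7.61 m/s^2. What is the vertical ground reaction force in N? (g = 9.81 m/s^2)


GRF = m * (g + a)
GRF = 91 * (9.81 + 7.61)
GRF = 91 * 17.4200
GRF = 1585.2200


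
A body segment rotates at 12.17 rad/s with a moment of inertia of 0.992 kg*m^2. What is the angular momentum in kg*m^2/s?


L = I * omega
L = 0.992 * 12.17
L = 12.0726


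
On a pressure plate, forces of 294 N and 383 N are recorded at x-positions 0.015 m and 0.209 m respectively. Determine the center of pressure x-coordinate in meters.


COP_x = (F1*x1 + F2*x2) / (F1 + F2)
COP_x = (294*0.015 + 383*0.209) / (294 + 383)
Numerator = 84.4570
Denominator = 677
COP_x = 0.1248


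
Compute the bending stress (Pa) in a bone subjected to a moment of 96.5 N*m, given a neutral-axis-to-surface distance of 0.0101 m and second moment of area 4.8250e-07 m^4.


sigma = M * c / I
sigma = 96.5 * 0.0101 / 4.8250e-07
M * c = 0.9747
sigma = 2.0200e+06


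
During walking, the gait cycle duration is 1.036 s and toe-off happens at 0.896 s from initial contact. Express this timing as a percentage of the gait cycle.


pct = (event_time / cycle_time) * 100
pct = (0.896 / 1.036) * 100
ratio = 0.8649
pct = 86.4865


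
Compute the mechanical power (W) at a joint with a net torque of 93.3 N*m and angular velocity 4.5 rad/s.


P = M * omega
P = 93.3 * 4.5
P = 419.8500


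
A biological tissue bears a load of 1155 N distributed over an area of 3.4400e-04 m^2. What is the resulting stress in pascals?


stress = F / A
stress = 1155 / 3.4400e-04
stress = 3.3576e+06


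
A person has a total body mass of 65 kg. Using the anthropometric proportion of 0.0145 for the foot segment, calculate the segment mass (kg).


m_segment = body_mass * fraction
m_segment = 65 * 0.0145
m_segment = 0.9425


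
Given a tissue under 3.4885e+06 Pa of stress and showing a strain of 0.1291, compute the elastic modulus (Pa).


E = stress / strain
E = 3.4885e+06 / 0.1291
E = 2.7022e+07


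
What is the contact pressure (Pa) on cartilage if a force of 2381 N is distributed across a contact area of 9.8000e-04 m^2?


P = F / A
P = 2381 / 9.8000e-04
P = 2.4296e+06


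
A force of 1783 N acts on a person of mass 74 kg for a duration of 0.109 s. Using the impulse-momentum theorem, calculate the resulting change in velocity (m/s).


J = F * dt = 1783 * 0.109 = 194.3470 N*s
delta_v = J / m
delta_v = 194.3470 / 74
delta_v = 2.6263


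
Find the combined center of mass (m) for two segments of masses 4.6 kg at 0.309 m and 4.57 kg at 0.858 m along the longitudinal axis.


COM = (m1*x1 + m2*x2) / (m1 + m2)
COM = (4.6*0.309 + 4.57*0.858) / (4.6 + 4.57)
Numerator = 5.3425
Denominator = 9.1700
COM = 0.5826


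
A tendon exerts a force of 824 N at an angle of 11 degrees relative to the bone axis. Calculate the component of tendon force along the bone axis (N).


F_eff = F_tendon * cos(theta)
theta = 11 deg = 0.1920 rad
cos(theta) = 0.9816
F_eff = 824 * 0.9816
F_eff = 808.8608


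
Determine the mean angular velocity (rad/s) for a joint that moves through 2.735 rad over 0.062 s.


omega = delta_theta / delta_t
omega = 2.735 / 0.062
omega = 44.1129


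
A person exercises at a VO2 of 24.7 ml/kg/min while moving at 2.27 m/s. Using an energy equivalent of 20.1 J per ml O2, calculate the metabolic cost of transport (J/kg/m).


Power per kg = VO2 * 20.1 / 60
Power per kg = 24.7 * 20.1 / 60 = 8.2745 W/kg
Cost = power_per_kg / speed
Cost = 8.2745 / 2.27
Cost = 3.6452


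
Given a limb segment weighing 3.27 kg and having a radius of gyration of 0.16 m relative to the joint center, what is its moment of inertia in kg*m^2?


I = m * k^2
I = 3.27 * 0.16^2
k^2 = 0.0256
I = 0.0837


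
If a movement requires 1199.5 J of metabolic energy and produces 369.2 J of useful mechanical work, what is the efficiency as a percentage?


eta = (W_mech / E_meta) * 100
eta = (369.2 / 1199.5) * 100
ratio = 0.3078
eta = 30.7795


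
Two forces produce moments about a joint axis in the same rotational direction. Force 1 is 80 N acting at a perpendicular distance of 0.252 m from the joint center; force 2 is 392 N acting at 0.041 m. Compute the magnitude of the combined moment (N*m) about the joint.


M = F1 * d1 + F2 * d2
M = 80 * 0.252 + 392 * 0.041
M = 20.1600 + 16.0720
M = 36.2320


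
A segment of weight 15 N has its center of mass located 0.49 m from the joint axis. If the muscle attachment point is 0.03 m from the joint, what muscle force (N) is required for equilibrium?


F_muscle = W * d_load / d_muscle
F_muscle = 15 * 0.49 / 0.03
Numerator = 7.3500
F_muscle = 245.0000


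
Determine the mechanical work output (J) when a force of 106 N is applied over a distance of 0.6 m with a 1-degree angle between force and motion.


W = F * d * cos(theta)
theta = 1 deg = 0.0175 rad
cos(theta) = 0.9998
W = 106 * 0.6 * 0.9998
W = 63.5903


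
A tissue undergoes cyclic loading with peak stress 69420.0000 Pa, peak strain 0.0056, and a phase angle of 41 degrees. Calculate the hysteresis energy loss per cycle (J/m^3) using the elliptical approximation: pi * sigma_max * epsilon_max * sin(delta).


E_loss = pi * sigma_max * epsilon_max * sin(delta)
delta = 41 deg = 0.7156 rad
sin(delta) = 0.6561
E_loss = pi * 69420.0000 * 0.0056 * 0.6561
E_loss = 801.2452


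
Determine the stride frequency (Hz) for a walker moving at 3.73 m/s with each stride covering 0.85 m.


f = v / stride_length
f = 3.73 / 0.85
f = 4.3882


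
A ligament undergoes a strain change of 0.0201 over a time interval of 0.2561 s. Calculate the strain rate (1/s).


strain_rate = delta_strain / delta_t
strain_rate = 0.0201 / 0.2561
strain_rate = 0.0785


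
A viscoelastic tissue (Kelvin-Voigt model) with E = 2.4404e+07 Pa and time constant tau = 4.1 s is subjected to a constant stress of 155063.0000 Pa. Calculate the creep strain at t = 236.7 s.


epsilon(t) = (sigma/E) * (1 - exp(-t/tau))
sigma/E = 155063.0000 / 2.4404e+07 = 0.0064
exp(-t/tau) = exp(-236.7 / 4.1) = 8.4613e-26
epsilon = 0.0064 * (1 - 8.4613e-26)
epsilon = 0.0064


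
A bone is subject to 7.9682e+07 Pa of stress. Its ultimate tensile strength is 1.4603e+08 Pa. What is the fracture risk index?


FRI = applied / ultimate
FRI = 7.9682e+07 / 1.4603e+08
FRI = 0.5457


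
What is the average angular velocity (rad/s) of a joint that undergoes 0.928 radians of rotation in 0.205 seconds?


omega = delta_theta / delta_t
omega = 0.928 / 0.205
omega = 4.5268


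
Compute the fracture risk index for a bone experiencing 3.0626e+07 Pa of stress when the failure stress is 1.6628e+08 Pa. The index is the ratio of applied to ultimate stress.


FRI = applied / ultimate
FRI = 3.0626e+07 / 1.6628e+08
FRI = 0.1842


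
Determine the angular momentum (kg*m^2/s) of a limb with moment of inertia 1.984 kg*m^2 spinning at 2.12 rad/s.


L = I * omega
L = 1.984 * 2.12
L = 4.2061


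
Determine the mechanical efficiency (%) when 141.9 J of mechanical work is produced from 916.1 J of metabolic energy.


eta = (W_mech / E_meta) * 100
eta = (141.9 / 916.1) * 100
ratio = 0.1549
eta = 15.4896


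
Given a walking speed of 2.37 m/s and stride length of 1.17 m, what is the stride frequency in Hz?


f = v / stride_length
f = 2.37 / 1.17
f = 2.0256


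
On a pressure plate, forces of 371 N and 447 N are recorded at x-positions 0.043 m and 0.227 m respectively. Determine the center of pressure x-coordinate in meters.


COP_x = (F1*x1 + F2*x2) / (F1 + F2)
COP_x = (371*0.043 + 447*0.227) / (371 + 447)
Numerator = 117.4220
Denominator = 818
COP_x = 0.1435


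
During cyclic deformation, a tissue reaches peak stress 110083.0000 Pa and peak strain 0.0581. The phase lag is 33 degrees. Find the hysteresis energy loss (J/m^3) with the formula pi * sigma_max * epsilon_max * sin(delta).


E_loss = pi * sigma_max * epsilon_max * sin(delta)
delta = 33 deg = 0.5760 rad
sin(delta) = 0.5446
E_loss = pi * 110083.0000 * 0.0581 * 0.5446
E_loss = 10943.4694


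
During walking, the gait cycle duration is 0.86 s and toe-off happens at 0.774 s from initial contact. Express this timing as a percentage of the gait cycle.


pct = (event_time / cycle_time) * 100
pct = (0.774 / 0.86) * 100
ratio = 0.9000
pct = 90.0000


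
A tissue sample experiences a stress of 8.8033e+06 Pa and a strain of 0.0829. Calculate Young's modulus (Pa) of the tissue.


E = stress / strain
E = 8.8033e+06 / 0.0829
E = 1.0619e+08


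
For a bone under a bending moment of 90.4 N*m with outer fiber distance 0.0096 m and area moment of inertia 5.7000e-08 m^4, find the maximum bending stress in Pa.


sigma = M * c / I
sigma = 90.4 * 0.0096 / 5.7000e-08
M * c = 0.8678
sigma = 1.5225e+07


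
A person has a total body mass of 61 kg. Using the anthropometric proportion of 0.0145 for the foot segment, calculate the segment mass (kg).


m_segment = body_mass * fraction
m_segment = 61 * 0.0145
m_segment = 0.8845


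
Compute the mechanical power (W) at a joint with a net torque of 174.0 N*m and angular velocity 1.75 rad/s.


P = M * omega
P = 174.0 * 1.75
P = 304.5000


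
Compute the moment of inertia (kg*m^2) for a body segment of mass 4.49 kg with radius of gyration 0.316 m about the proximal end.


I = m * k^2
I = 4.49 * 0.316^2
k^2 = 0.0999
I = 0.4484


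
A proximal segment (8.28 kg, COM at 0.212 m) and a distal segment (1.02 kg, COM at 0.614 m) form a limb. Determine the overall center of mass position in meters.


COM = (m1*x1 + m2*x2) / (m1 + m2)
COM = (8.28*0.212 + 1.02*0.614) / (8.28 + 1.02)
Numerator = 2.3816
Denominator = 9.3000
COM = 0.2561


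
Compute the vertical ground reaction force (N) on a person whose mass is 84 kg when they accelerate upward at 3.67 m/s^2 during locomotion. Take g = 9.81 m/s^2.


GRF = m * (g + a)
GRF = 84 * (9.81 + 3.67)
GRF = 84 * 13.4800
GRF = 1132.3200


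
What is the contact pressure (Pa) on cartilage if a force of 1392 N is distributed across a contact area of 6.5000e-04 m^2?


P = F / A
P = 1392 / 6.5000e-04
P = 2.1415e+06


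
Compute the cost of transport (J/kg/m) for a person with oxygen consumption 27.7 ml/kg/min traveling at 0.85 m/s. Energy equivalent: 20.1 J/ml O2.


Power per kg = VO2 * 20.1 / 60
Power per kg = 27.7 * 20.1 / 60 = 9.2795 W/kg
Cost = power_per_kg / speed
Cost = 9.2795 / 0.85
Cost = 10.9171


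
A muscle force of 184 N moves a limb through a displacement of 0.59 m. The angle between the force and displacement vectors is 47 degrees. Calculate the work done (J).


W = F * d * cos(theta)
theta = 47 deg = 0.8203 rad
cos(theta) = 0.6820
W = 184 * 0.59 * 0.6820
W = 74.0377


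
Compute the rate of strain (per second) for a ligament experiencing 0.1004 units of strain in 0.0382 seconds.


strain_rate = delta_strain / delta_t
strain_rate = 0.1004 / 0.0382
strain_rate = 2.6283


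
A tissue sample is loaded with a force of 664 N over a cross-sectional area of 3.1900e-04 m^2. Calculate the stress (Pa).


stress = F / A
stress = 664 / 3.1900e-04
stress = 2.0815e+06


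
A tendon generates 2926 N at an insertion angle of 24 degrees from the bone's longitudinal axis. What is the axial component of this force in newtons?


F_eff = F_tendon * cos(theta)
theta = 24 deg = 0.4189 rad
cos(theta) = 0.9135
F_eff = 2926 * 0.9135
F_eff = 2673.0340


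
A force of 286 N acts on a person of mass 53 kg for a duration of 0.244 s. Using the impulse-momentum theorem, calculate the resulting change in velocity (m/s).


J = F * dt = 286 * 0.244 = 69.7840 N*s
delta_v = J / m
delta_v = 69.7840 / 53
delta_v = 1.3167


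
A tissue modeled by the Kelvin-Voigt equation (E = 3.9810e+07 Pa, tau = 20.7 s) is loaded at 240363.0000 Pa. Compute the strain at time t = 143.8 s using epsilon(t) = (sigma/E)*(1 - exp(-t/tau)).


epsilon(t) = (sigma/E) * (1 - exp(-t/tau))
sigma/E = 240363.0000 / 3.9810e+07 = 0.0060
exp(-t/tau) = exp(-143.8 / 20.7) = 9.6165e-04
epsilon = 0.0060 * (1 - 9.6165e-04)
epsilon = 0.0060


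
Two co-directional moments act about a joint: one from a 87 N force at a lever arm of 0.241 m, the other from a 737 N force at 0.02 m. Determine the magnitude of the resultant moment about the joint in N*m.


M = F1 * d1 + F2 * d2
M = 87 * 0.241 + 737 * 0.02
M = 20.9670 + 14.7400
M = 35.7070


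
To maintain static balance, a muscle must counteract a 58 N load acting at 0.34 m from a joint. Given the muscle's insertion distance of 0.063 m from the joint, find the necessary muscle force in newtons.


F_muscle = W * d_load / d_muscle
F_muscle = 58 * 0.34 / 0.063
Numerator = 19.7200
F_muscle = 313.0159


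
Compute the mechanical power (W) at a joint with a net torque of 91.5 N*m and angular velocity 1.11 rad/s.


P = M * omega
P = 91.5 * 1.11
P = 101.5650


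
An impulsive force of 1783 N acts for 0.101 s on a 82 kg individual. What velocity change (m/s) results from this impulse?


J = F * dt = 1783 * 0.101 = 180.0830 N*s
delta_v = J / m
delta_v = 180.0830 / 82
delta_v = 2.1961


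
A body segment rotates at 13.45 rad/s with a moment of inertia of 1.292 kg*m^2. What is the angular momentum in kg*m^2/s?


L = I * omega
L = 1.292 * 13.45
L = 17.3774


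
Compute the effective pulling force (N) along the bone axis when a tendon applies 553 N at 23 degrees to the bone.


F_eff = F_tendon * cos(theta)
theta = 23 deg = 0.4014 rad
cos(theta) = 0.9205
F_eff = 553 * 0.9205
F_eff = 509.0392


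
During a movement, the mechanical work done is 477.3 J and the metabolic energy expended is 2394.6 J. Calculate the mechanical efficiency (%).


eta = (W_mech / E_meta) * 100
eta = (477.3 / 2394.6) * 100
ratio = 0.1993
eta = 19.9323


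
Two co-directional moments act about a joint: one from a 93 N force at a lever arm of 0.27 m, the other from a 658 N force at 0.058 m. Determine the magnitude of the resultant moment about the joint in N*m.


M = F1 * d1 + F2 * d2
M = 93 * 0.27 + 658 * 0.058
M = 25.1100 + 38.1640
M = 63.2740


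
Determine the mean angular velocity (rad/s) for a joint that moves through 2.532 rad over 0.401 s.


omega = delta_theta / delta_t
omega = 2.532 / 0.401
omega = 6.3142


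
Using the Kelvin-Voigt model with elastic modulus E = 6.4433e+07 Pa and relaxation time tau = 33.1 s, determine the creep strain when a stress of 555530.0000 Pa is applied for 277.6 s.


epsilon(t) = (sigma/E) * (1 - exp(-t/tau))
sigma/E = 555530.0000 / 6.4433e+07 = 0.0086
exp(-t/tau) = exp(-277.6 / 33.1) = 2.2788e-04
epsilon = 0.0086 * (1 - 2.2788e-04)
epsilon = 0.0086


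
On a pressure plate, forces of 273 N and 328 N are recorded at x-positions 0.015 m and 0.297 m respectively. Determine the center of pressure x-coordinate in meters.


COP_x = (F1*x1 + F2*x2) / (F1 + F2)
COP_x = (273*0.015 + 328*0.297) / (273 + 328)
Numerator = 101.5110
Denominator = 601
COP_x = 0.1689


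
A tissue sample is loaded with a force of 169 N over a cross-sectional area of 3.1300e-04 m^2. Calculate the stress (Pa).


stress = F / A
stress = 169 / 3.1300e-04
stress = 539936.1022


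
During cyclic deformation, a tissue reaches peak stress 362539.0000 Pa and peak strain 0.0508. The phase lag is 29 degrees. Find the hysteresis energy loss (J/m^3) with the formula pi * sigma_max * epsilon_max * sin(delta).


E_loss = pi * sigma_max * epsilon_max * sin(delta)
delta = 29 deg = 0.5061 rad
sin(delta) = 0.4848
E_loss = pi * 362539.0000 * 0.0508 * 0.4848
E_loss = 28050.4315


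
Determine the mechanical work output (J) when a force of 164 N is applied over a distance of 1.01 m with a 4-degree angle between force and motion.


W = F * d * cos(theta)
theta = 4 deg = 0.0698 rad
cos(theta) = 0.9976
W = 164 * 1.01 * 0.9976
W = 165.2365


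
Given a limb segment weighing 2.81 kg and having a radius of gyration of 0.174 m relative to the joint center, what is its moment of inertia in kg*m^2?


I = m * k^2
I = 2.81 * 0.174^2
k^2 = 0.0303
I = 0.0851


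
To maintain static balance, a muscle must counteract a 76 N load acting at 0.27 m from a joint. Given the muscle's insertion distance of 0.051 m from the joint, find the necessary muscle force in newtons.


F_muscle = W * d_load / d_muscle
F_muscle = 76 * 0.27 / 0.051
Numerator = 20.5200
F_muscle = 402.3529


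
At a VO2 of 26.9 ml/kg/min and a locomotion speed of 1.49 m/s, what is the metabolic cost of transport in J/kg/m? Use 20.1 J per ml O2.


Power per kg = VO2 * 20.1 / 60
Power per kg = 26.9 * 20.1 / 60 = 9.0115 W/kg
Cost = power_per_kg / speed
Cost = 9.0115 / 1.49
Cost = 6.0480


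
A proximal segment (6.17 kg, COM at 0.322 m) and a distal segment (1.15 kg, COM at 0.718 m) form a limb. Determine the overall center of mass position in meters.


COM = (m1*x1 + m2*x2) / (m1 + m2)
COM = (6.17*0.322 + 1.15*0.718) / (6.17 + 1.15)
Numerator = 2.8124
Denominator = 7.3200
COM = 0.3842


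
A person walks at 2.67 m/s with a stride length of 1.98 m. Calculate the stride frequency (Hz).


f = v / stride_length
f = 2.67 / 1.98
f = 1.3485


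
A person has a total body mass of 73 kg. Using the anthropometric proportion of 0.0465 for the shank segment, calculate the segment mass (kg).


m_segment = body_mass * fraction
m_segment = 73 * 0.0465
m_segment = 3.3945


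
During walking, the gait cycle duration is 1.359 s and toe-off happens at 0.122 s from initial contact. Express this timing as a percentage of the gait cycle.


pct = (event_time / cycle_time) * 100
pct = (0.122 / 1.359) * 100
ratio = 0.0898
pct = 8.9772


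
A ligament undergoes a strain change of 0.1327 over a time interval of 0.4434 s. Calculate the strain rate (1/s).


strain_rate = delta_strain / delta_t
strain_rate = 0.1327 / 0.4434
strain_rate = 0.2993


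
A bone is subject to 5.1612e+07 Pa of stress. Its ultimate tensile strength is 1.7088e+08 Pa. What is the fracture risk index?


FRI = applied / ultimate
FRI = 5.1612e+07 / 1.7088e+08
FRI = 0.3020


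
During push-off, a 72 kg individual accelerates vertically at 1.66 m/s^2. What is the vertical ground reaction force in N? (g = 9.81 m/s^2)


GRF = m * (g + a)
GRF = 72 * (9.81 + 1.66)
GRF = 72 * 11.4700
GRF = 825.8400


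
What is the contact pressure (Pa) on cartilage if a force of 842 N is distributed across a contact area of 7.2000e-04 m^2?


P = F / A
P = 842 / 7.2000e-04
P = 1.1694e+06


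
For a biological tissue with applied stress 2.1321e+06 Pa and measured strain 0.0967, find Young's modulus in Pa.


E = stress / strain
E = 2.1321e+06 / 0.0967
E = 2.2049e+07


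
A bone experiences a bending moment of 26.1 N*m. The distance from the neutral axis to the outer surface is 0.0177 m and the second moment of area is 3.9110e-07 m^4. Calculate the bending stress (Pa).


sigma = M * c / I
sigma = 26.1 * 0.0177 / 3.9110e-07
M * c = 0.4620
sigma = 1.1812e+06


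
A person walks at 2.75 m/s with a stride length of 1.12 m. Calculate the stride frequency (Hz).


f = v / stride_length
f = 2.75 / 1.12
f = 2.4554


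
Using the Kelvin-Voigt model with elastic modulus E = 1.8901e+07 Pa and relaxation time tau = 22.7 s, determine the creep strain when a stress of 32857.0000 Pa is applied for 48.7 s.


epsilon(t) = (sigma/E) * (1 - exp(-t/tau))
sigma/E = 32857.0000 / 1.8901e+07 = 0.0017
exp(-t/tau) = exp(-48.7 / 22.7) = 0.1170
epsilon = 0.0017 * (1 - 0.1170)
epsilon = 0.0015


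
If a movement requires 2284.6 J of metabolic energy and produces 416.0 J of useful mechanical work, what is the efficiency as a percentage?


eta = (W_mech / E_meta) * 100
eta = (416.0 / 2284.6) * 100
ratio = 0.1821
eta = 18.2089


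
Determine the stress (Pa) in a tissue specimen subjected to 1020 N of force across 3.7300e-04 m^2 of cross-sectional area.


stress = F / A
stress = 1020 / 3.7300e-04
stress = 2.7346e+06


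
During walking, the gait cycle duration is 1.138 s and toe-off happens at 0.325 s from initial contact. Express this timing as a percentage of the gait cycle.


pct = (event_time / cycle_time) * 100
pct = (0.325 / 1.138) * 100
ratio = 0.2856
pct = 28.5589


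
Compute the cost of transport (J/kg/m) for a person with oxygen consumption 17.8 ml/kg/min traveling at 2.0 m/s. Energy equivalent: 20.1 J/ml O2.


Power per kg = VO2 * 20.1 / 60
Power per kg = 17.8 * 20.1 / 60 = 5.9630 W/kg
Cost = power_per_kg / speed
Cost = 5.9630 / 2.0
Cost = 2.9815


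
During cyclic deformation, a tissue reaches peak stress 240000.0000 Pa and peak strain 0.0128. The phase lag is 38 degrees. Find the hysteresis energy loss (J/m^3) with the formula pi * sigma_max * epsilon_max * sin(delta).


E_loss = pi * sigma_max * epsilon_max * sin(delta)
delta = 38 deg = 0.6632 rad
sin(delta) = 0.6157
E_loss = pi * 240000.0000 * 0.0128 * 0.6157
E_loss = 5941.7320


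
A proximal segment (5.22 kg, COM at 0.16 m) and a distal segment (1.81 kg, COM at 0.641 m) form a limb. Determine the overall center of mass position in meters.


COM = (m1*x1 + m2*x2) / (m1 + m2)
COM = (5.22*0.16 + 1.81*0.641) / (5.22 + 1.81)
Numerator = 1.9954
Denominator = 7.0300
COM = 0.2838


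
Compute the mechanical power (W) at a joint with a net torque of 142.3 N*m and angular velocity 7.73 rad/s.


P = M * omega
P = 142.3 * 7.73
P = 1099.9790


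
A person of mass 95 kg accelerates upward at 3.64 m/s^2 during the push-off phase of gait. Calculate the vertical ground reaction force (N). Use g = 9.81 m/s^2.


GRF = m * (g + a)
GRF = 95 * (9.81 + 3.64)
GRF = 95 * 13.4500
GRF = 1277.7500


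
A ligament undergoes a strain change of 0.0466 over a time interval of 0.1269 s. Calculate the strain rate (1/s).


strain_rate = delta_strain / delta_t
strain_rate = 0.0466 / 0.1269
strain_rate = 0.3672


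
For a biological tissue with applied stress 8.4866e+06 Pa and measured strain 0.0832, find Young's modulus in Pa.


E = stress / strain
E = 8.4866e+06 / 0.0832
E = 1.0200e+08


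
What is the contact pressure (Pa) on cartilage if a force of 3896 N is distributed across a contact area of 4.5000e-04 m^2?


P = F / A
P = 3896 / 4.5000e-04
P = 8.6578e+06


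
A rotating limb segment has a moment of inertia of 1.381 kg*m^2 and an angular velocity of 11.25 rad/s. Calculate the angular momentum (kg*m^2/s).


L = I * omega
L = 1.381 * 11.25
L = 15.5363


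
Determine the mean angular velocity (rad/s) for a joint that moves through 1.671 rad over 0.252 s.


omega = delta_theta / delta_t
omega = 1.671 / 0.252
omega = 6.6310


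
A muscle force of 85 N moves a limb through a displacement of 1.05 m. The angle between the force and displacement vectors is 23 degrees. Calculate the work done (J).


W = F * d * cos(theta)
theta = 23 deg = 0.4014 rad
cos(theta) = 0.9205
W = 85 * 1.05 * 0.9205
W = 82.1551


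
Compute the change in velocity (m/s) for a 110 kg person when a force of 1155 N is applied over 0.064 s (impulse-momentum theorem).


J = F * dt = 1155 * 0.064 = 73.9200 N*s
delta_v = J / m
delta_v = 73.9200 / 110
delta_v = 0.6720


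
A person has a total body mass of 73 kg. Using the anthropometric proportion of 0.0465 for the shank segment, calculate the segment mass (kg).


m_segment = body_mass * fraction
m_segment = 73 * 0.0465
m_segment = 3.3945


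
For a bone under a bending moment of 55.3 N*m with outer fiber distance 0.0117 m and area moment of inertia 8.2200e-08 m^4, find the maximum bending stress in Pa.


sigma = M * c / I
sigma = 55.3 * 0.0117 / 8.2200e-08
M * c = 0.6470
sigma = 7.8712e+06


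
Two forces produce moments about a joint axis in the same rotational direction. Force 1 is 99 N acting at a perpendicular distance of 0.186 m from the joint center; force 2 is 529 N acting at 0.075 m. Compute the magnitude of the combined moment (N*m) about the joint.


M = F1 * d1 + F2 * d2
M = 99 * 0.186 + 529 * 0.075
M = 18.4140 + 39.6750
M = 58.0890


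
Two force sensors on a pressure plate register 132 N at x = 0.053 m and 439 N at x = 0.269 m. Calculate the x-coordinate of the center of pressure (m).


COP_x = (F1*x1 + F2*x2) / (F1 + F2)
COP_x = (132*0.053 + 439*0.269) / (132 + 439)
Numerator = 125.0870
Denominator = 571
COP_x = 0.2191


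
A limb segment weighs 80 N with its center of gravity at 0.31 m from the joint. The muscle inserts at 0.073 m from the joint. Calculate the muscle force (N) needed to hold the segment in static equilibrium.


F_muscle = W * d_load / d_muscle
F_muscle = 80 * 0.31 / 0.073
Numerator = 24.8000
F_muscle = 339.7260


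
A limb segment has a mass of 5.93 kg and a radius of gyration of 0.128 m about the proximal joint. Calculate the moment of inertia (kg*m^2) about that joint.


I = m * k^2
I = 5.93 * 0.128^2
k^2 = 0.0164
I = 0.0972


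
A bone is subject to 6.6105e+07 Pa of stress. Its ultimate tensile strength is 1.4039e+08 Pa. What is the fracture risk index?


FRI = applied / ultimate
FRI = 6.6105e+07 / 1.4039e+08
FRI = 0.4709


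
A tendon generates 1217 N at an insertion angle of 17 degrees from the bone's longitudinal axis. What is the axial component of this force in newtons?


F_eff = F_tendon * cos(theta)
theta = 17 deg = 0.2967 rad
cos(theta) = 0.9563
F_eff = 1217 * 0.9563
F_eff = 1163.8229


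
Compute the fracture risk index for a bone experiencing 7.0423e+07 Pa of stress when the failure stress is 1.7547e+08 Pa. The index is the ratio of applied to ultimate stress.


FRI = applied / ultimate
FRI = 7.0423e+07 / 1.7547e+08
FRI = 0.4013


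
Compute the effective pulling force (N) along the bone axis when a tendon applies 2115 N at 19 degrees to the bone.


F_eff = F_tendon * cos(theta)
theta = 19 deg = 0.3316 rad
cos(theta) = 0.9455
F_eff = 2115 * 0.9455
F_eff = 1999.7718


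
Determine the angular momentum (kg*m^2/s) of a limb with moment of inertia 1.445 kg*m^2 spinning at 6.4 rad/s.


L = I * omega
L = 1.445 * 6.4
L = 9.2480


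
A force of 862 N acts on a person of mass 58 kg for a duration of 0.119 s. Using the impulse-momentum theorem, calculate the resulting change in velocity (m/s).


J = F * dt = 862 * 0.119 = 102.5780 N*s
delta_v = J / m
delta_v = 102.5780 / 58
delta_v = 1.7686


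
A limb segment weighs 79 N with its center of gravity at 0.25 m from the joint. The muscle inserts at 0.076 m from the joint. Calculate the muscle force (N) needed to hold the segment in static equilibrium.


F_muscle = W * d_load / d_muscle
F_muscle = 79 * 0.25 / 0.076
Numerator = 19.7500
F_muscle = 259.8684


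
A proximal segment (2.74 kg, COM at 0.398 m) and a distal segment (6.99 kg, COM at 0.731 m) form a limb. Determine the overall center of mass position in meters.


COM = (m1*x1 + m2*x2) / (m1 + m2)
COM = (2.74*0.398 + 6.99*0.731) / (2.74 + 6.99)
Numerator = 6.2002
Denominator = 9.7300
COM = 0.6372


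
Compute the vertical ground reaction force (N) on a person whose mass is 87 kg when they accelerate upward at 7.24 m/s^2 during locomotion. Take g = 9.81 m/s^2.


GRF = m * (g + a)
GRF = 87 * (9.81 + 7.24)
GRF = 87 * 17.0500
GRF = 1483.3500


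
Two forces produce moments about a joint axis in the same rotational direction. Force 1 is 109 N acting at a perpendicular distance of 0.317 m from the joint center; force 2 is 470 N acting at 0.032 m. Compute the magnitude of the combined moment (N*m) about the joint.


M = F1 * d1 + F2 * d2
M = 109 * 0.317 + 470 * 0.032
M = 34.5530 + 15.0400
M = 49.5930


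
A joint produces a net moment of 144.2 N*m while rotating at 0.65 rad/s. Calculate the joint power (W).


P = M * omega
P = 144.2 * 0.65
P = 93.7300


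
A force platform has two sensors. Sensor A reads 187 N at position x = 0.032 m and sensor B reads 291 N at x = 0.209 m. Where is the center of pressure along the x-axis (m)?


COP_x = (F1*x1 + F2*x2) / (F1 + F2)
COP_x = (187*0.032 + 291*0.209) / (187 + 291)
Numerator = 66.8030
Denominator = 478
COP_x = 0.1398


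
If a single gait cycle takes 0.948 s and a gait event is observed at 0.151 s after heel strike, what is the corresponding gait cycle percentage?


pct = (event_time / cycle_time) * 100
pct = (0.151 / 0.948) * 100
ratio = 0.1593
pct = 15.9283


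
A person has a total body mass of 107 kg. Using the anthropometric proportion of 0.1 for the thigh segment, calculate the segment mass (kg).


m_segment = body_mass * fraction
m_segment = 107 * 0.1
m_segment = 10.7000


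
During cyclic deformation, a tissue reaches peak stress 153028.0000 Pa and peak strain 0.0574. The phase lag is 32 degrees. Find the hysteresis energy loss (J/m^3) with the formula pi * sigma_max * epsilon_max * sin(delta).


E_loss = pi * sigma_max * epsilon_max * sin(delta)
delta = 32 deg = 0.5585 rad
sin(delta) = 0.5299
E_loss = pi * 153028.0000 * 0.0574 * 0.5299
E_loss = 14623.1985


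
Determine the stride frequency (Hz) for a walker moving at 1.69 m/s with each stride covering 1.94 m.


f = v / stride_length
f = 1.69 / 1.94
f = 0.8711


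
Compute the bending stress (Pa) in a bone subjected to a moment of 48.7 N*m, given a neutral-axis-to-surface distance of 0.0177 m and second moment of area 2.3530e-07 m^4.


sigma = M * c / I
sigma = 48.7 * 0.0177 / 2.3530e-07
M * c = 0.8620
sigma = 3.6634e+06


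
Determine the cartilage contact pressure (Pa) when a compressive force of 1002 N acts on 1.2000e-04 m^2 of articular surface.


P = F / A
P = 1002 / 1.2000e-04
P = 8.3500e+06


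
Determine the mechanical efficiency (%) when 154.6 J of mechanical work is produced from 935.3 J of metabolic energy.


eta = (W_mech / E_meta) * 100
eta = (154.6 / 935.3) * 100
ratio = 0.1653
eta = 16.5295


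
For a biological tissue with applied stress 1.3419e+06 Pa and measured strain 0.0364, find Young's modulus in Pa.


E = stress / strain
E = 1.3419e+06 / 0.0364
E = 3.6865e+07


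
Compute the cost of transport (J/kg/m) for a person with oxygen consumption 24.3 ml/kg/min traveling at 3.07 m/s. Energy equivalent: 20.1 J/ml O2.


Power per kg = VO2 * 20.1 / 60
Power per kg = 24.3 * 20.1 / 60 = 8.1405 W/kg
Cost = power_per_kg / speed
Cost = 8.1405 / 3.07
Cost = 2.6516


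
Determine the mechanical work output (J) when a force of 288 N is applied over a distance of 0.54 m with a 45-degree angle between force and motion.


W = F * d * cos(theta)
theta = 45 deg = 0.7854 rad
cos(theta) = 0.7071
W = 288 * 0.54 * 0.7071
W = 109.9692


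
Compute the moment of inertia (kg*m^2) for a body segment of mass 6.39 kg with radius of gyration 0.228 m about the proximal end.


I = m * k^2
I = 6.39 * 0.228^2
k^2 = 0.0520
I = 0.3322


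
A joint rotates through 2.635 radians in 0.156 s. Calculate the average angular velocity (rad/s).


omega = delta_theta / delta_t
omega = 2.635 / 0.156
omega = 16.8910


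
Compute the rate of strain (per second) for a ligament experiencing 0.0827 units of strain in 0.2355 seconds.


strain_rate = delta_strain / delta_t
strain_rate = 0.0827 / 0.2355
strain_rate = 0.3512


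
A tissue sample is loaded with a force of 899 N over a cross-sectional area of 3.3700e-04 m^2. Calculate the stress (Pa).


stress = F / A
stress = 899 / 3.3700e-04
stress = 2.6677e+06


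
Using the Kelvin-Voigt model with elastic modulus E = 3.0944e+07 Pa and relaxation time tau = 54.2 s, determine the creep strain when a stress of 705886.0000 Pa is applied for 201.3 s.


epsilon(t) = (sigma/E) * (1 - exp(-t/tau))
sigma/E = 705886.0000 / 3.0944e+07 = 0.0228
exp(-t/tau) = exp(-201.3 / 54.2) = 0.0244
epsilon = 0.0228 * (1 - 0.0244)
epsilon = 0.0223


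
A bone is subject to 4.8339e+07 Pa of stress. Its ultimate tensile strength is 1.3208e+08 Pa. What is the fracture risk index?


FRI = applied / ultimate
FRI = 4.8339e+07 / 1.3208e+08
FRI = 0.3660


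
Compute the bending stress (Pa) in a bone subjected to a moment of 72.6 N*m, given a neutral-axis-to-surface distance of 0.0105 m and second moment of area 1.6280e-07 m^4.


sigma = M * c / I
sigma = 72.6 * 0.0105 / 1.6280e-07
M * c = 0.7623
sigma = 4.6824e+06


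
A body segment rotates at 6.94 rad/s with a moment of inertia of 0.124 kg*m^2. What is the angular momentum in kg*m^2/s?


L = I * omega
L = 0.124 * 6.94
L = 0.8606


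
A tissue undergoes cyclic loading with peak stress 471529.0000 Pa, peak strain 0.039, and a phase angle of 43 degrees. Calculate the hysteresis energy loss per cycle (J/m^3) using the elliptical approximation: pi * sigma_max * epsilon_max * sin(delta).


E_loss = pi * sigma_max * epsilon_max * sin(delta)
delta = 43 deg = 0.7505 rad
sin(delta) = 0.6820
E_loss = pi * 471529.0000 * 0.039 * 0.6820
E_loss = 39400.9069


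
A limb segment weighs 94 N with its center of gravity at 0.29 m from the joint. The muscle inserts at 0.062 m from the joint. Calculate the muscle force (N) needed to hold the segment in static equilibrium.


F_muscle = W * d_load / d_muscle
F_muscle = 94 * 0.29 / 0.062
Numerator = 27.2600
F_muscle = 439.6774


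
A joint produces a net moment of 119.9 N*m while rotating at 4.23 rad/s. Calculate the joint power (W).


P = M * omega
P = 119.9 * 4.23
P = 507.1770


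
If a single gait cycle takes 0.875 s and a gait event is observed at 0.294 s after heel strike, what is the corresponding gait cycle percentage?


pct = (event_time / cycle_time) * 100
pct = (0.294 / 0.875) * 100
ratio = 0.3360
pct = 33.6000


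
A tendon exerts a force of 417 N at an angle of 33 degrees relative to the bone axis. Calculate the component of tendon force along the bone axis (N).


F_eff = F_tendon * cos(theta)
theta = 33 deg = 0.5760 rad
cos(theta) = 0.8387
F_eff = 417 * 0.8387
F_eff = 349.7256


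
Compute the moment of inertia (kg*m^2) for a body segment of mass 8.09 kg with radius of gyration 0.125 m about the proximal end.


I = m * k^2
I = 8.09 * 0.125^2
k^2 = 0.0156
I = 0.1264


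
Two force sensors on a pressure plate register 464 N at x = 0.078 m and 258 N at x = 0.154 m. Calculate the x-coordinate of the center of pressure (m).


COP_x = (F1*x1 + F2*x2) / (F1 + F2)
COP_x = (464*0.078 + 258*0.154) / (464 + 258)
Numerator = 75.9240
Denominator = 722
COP_x = 0.1052


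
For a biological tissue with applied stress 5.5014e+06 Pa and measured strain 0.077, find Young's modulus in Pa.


E = stress / strain
E = 5.5014e+06 / 0.077
E = 7.1447e+07


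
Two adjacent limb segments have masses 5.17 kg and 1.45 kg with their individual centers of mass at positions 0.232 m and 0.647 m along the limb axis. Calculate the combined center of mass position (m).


COM = (m1*x1 + m2*x2) / (m1 + m2)
COM = (5.17*0.232 + 1.45*0.647) / (5.17 + 1.45)
Numerator = 2.1376
Denominator = 6.6200
COM = 0.3229


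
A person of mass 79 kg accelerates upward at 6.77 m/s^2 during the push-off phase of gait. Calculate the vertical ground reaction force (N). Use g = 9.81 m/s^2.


GRF = m * (g + a)
GRF = 79 * (9.81 + 6.77)
GRF = 79 * 16.5800
GRF = 1309.8200


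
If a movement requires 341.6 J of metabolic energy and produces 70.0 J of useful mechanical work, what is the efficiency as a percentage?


eta = (W_mech / E_meta) * 100
eta = (70.0 / 341.6) * 100
ratio = 0.2049
eta = 20.4918


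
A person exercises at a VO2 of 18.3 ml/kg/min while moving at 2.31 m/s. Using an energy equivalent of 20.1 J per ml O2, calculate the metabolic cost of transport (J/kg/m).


Power per kg = VO2 * 20.1 / 60
Power per kg = 18.3 * 20.1 / 60 = 6.1305 W/kg
Cost = power_per_kg / speed
Cost = 6.1305 / 2.31
Cost = 2.6539


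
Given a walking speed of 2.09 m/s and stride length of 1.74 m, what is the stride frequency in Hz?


f = v / stride_length
f = 2.09 / 1.74
f = 1.2011


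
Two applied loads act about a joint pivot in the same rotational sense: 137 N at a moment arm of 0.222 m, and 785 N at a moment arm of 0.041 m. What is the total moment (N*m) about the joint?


M = F1 * d1 + F2 * d2
M = 137 * 0.222 + 785 * 0.041
M = 30.4140 + 32.1850
M = 62.5990


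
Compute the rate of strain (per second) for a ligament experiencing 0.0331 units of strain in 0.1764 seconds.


strain_rate = delta_strain / delta_t
strain_rate = 0.0331 / 0.1764
strain_rate = 0.1876


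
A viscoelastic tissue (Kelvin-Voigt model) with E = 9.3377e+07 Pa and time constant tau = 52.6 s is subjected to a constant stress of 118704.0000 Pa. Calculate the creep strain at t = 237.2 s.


epsilon(t) = (sigma/E) * (1 - exp(-t/tau))
sigma/E = 118704.0000 / 9.3377e+07 = 0.0013
exp(-t/tau) = exp(-237.2 / 52.6) = 0.0110
epsilon = 0.0013 * (1 - 0.0110)
epsilon = 0.0013


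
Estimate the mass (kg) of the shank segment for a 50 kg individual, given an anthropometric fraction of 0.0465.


m_segment = body_mass * fraction
m_segment = 50 * 0.0465
m_segment = 2.3250


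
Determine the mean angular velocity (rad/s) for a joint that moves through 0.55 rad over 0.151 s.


omega = delta_theta / delta_t
omega = 0.55 / 0.151
omega = 3.6424


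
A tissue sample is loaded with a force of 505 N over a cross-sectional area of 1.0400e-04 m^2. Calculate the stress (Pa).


stress = F / A
stress = 505 / 1.0400e-04
stress = 4.8558e+06


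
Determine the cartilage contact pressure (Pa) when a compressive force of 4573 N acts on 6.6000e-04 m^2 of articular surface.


P = F / A
P = 4573 / 6.6000e-04
P = 6.9288e+06


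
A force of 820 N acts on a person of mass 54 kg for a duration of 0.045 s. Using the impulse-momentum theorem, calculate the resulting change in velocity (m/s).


J = F * dt = 820 * 0.045 = 36.9000 N*s
delta_v = J / m
delta_v = 36.9000 / 54
delta_v = 0.6833


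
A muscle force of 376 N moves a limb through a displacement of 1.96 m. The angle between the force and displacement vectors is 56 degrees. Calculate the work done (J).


W = F * d * cos(theta)
theta = 56 deg = 0.9774 rad
cos(theta) = 0.5592
W = 376 * 1.96 * 0.5592
W = 412.1028
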